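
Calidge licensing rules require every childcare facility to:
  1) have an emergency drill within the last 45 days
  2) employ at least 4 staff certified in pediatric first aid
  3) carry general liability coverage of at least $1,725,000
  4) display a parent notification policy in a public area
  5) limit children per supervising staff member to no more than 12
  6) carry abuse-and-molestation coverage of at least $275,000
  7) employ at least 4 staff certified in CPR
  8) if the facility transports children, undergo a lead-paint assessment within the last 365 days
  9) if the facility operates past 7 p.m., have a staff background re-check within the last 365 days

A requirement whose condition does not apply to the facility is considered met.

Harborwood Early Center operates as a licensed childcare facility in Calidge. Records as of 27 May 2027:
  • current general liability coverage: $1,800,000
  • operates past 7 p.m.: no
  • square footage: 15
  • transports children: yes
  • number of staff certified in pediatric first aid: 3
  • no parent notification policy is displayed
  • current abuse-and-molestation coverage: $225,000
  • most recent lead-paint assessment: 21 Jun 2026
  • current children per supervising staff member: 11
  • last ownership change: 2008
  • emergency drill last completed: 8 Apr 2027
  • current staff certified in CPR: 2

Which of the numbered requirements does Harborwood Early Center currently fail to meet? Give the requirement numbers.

1. emergency drill 49 days ago vs limit 45 → not met
2. staff certified in pediatric first aid 3 < 4 → not met
3. general liability coverage $1,800,000 ≥ $1,725,000 → met
4. parent notification policy absent → not met
5. children per supervising staff member 11 ≤ 12 → met
6. abuse-and-molestation coverage $225,000 < $275,000 → not met
7. staff certified in CPR 2 < 4 → not met
8. condition 'transports children' holds; lead-paint assessment 340 days ago vs limit 365 → met
9. condition 'operates past 7 p.m.' does not hold → requirement n/a → met
Not met: 1, 2, 4, 6, 7

1, 2, 4, 6, 7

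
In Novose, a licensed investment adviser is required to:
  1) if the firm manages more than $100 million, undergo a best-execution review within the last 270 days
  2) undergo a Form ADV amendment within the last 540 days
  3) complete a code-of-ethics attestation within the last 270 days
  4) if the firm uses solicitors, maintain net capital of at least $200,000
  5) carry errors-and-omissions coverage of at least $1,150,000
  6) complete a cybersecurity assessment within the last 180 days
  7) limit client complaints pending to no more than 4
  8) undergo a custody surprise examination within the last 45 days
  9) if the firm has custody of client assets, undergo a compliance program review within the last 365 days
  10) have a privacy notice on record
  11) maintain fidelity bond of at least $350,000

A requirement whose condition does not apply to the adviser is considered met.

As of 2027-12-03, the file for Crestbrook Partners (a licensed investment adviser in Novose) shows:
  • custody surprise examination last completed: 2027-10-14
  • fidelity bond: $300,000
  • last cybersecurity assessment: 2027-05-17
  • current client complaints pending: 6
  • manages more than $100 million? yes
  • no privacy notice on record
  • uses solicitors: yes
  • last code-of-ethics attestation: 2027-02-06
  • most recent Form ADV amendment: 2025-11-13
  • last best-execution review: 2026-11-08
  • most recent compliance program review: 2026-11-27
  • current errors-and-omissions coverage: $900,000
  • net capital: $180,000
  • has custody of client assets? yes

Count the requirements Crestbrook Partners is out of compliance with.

1. condition 'manages more than $100 million' holds; best-execution review 390 days ago vs limit 270 → not met
2. Form ADV amendment 750 days ago vs limit 540 → not met
3. code-of-ethics attestation 300 days ago vs limit 270 → not met
4. condition 'uses solicitors' holds; net capital $180,000 < $200,000 → not met
5. errors-and-omissions coverage $900,000 < $1,150,000 → not met
6. cybersecurity assessment 200 days ago vs limit 180 → not met
7. client complaints pending 6 > 4 → not met
8. custody surprise examination 50 days ago vs limit 45 → not met
9. condition 'has custody of client assets' holds; compliance program review 371 days ago vs limit 365 → not met
10. privacy notice absent → not met
11. fidelity bond $300,000 < $350,000 → not met
Not met: 11 of 11

11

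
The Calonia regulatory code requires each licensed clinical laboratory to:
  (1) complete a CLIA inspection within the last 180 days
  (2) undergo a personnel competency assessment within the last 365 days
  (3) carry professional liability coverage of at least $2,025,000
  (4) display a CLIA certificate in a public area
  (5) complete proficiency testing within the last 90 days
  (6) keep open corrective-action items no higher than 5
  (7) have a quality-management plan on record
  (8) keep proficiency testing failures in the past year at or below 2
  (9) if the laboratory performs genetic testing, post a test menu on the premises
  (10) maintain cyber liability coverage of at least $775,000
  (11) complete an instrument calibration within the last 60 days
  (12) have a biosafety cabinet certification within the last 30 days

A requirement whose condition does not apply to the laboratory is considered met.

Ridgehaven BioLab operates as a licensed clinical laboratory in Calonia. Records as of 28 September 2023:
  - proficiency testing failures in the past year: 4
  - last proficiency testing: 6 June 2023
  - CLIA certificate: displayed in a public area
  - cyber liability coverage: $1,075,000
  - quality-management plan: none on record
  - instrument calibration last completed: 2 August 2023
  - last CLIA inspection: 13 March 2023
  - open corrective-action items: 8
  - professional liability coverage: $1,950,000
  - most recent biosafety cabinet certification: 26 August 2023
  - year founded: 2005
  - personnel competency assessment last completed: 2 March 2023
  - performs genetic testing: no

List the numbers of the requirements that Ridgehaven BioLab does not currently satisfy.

1, 3, 5, 6, 7, 8, 12

1. CLIA inspection 199 days ago vs limit 180 → not met
2. personnel competency assessment 210 days ago vs limit 365 → met
3. professional liability coverage $1,950,000 < $2,025,000 → not met
4. CLIA certificate present → met
5. proficiency testing 114 days ago vs limit 90 → not met
6. open corrective-action items 8 > 5 → not met
7. quality-management plan absent → not met
8. proficiency testing failures in the past year 4 > 2 → not met
9. condition 'performs genetic testing' does not hold → requirement n/a → met
10. cyber liability coverage $1,075,000 ≥ $775,000 → met
11. instrument calibration 57 days ago vs limit 60 → met
12. biosafety cabinet certification 33 days ago vs limit 30 → not met
Not met: 1, 3, 5, 6, 7, 8, 12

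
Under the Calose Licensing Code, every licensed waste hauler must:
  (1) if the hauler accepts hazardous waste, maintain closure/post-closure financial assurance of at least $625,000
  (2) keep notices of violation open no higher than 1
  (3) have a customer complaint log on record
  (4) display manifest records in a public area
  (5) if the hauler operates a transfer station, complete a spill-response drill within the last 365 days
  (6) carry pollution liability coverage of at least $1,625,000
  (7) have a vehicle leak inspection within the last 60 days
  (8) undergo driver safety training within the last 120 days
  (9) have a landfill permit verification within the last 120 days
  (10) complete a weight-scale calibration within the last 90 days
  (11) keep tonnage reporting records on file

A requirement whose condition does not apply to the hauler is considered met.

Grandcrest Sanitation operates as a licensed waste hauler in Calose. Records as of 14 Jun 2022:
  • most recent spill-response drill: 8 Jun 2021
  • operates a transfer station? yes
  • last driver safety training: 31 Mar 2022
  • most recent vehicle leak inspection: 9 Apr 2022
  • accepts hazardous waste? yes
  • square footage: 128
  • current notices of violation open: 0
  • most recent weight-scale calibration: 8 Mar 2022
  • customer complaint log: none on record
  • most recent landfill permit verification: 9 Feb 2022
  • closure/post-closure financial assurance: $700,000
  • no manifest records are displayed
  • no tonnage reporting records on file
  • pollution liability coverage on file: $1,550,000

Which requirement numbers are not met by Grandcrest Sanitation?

3, 4, 5, 6, 7, 9, 10, 11

1. condition 'accepts hazardous waste' holds; closure/post-closure financial assurance $700,000 ≥ $625,000 → met
2. notices of violation open 0 ≤ 1 → met
3. customer complaint log absent → not met
4. manifest records absent → not met
5. condition 'operates a transfer station' holds; spill-response drill 371 days ago vs limit 365 → not met
6. pollution liability coverage $1,550,000 < $1,625,000 → not met
7. vehicle leak inspection 66 days ago vs limit 60 → not met
8. driver safety training 75 days ago vs limit 120 → met
9. landfill permit verification 125 days ago vs limit 120 → not met
10. weight-scale calibration 98 days ago vs limit 90 → not met
11. tonnage reporting records absent → not met
Not met: 3, 4, 5, 6, 7, 9, 10, 11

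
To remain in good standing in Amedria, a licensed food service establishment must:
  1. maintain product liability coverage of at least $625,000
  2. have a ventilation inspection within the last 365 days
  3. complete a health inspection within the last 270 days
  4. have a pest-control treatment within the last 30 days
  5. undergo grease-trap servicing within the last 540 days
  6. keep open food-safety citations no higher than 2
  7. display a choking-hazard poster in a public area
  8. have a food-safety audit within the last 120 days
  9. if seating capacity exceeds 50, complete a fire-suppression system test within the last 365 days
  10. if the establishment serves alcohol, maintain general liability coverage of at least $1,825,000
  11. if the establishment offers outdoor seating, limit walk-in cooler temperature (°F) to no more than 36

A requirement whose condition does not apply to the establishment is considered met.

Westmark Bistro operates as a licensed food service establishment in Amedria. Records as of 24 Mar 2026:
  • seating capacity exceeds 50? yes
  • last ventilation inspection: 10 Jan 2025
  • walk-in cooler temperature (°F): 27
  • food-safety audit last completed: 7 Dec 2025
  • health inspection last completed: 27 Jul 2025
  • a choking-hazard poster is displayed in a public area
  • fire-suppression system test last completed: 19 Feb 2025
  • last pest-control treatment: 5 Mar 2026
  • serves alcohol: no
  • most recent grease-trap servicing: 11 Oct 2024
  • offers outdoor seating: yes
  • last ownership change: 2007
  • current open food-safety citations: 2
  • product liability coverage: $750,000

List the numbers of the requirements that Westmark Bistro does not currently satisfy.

2, 9

1. product liability coverage $750,000 ≥ $625,000 → met
2. ventilation inspection 438 days ago vs limit 365 → not met
3. health inspection 240 days ago vs limit 270 → met
4. pest-control treatment 19 days ago vs limit 30 → met
5. grease-trap servicing 529 days ago vs limit 540 → met
6. open food-safety citations 2 ≤ 2 → met
7. choking-hazard poster present → met
8. food-safety audit 107 days ago vs limit 120 → met
9. condition 'seating capacity exceeds 50' holds; fire-suppression system test 398 days ago vs limit 365 → not met
10. condition 'serves alcohol' does not hold → requirement n/a → met
11. condition 'offers outdoor seating' holds; walk-in cooler temperature (°F) 27 ≤ 36 → met
Not met: 2, 9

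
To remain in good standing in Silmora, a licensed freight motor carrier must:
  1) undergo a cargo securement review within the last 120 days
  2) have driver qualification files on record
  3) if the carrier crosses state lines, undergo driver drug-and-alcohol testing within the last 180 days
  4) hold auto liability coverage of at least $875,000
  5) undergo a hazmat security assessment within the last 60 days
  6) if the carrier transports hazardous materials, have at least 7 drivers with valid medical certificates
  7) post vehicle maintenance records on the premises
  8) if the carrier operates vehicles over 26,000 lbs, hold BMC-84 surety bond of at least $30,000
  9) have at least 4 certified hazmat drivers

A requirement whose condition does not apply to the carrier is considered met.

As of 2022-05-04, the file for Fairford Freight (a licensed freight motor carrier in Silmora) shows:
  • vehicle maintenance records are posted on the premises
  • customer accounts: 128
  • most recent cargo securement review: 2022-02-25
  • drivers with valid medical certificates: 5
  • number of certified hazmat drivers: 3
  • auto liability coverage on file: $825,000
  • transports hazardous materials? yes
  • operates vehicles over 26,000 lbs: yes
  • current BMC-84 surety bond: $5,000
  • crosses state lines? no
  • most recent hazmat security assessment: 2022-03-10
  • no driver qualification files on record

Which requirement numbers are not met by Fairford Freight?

2, 4, 6, 8, 9

1. cargo securement review 68 days ago vs limit 120 → met
2. driver qualification files absent → not met
3. condition 'crosses state lines' does not hold → requirement n/a → met
4. auto liability coverage $825,000 < $875,000 → not met
5. hazmat security assessment 55 days ago vs limit 60 → met
6. condition 'transports hazardous materials' holds; drivers with valid medical certificates 5 < 7 → not met
7. vehicle maintenance records present → met
8. condition 'operates vehicles over 26,000 lbs' holds; BMC-84 surety bond $5,000 < $30,000 → not met
9. certified hazmat drivers 3 < 4 → not met
Not met: 2, 4, 6, 8, 9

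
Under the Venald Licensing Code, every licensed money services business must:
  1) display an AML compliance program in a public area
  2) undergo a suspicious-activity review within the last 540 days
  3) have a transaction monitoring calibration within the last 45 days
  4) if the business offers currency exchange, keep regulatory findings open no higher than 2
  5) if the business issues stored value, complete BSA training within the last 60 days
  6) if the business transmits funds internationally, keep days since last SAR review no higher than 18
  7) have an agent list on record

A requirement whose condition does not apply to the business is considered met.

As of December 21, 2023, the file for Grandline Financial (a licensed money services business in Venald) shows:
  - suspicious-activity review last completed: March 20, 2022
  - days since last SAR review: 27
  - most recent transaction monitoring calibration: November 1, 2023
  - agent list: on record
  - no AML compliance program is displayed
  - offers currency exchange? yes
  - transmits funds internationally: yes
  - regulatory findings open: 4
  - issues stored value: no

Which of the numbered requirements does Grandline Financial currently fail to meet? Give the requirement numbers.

1, 2, 3, 4, 6

1. AML compliance program absent → not met
2. suspicious-activity review 641 days ago vs limit 540 → not met
3. transaction monitoring calibration 50 days ago vs limit 45 → not met
4. condition 'offers currency exchange' holds; regulatory findings open 4 > 2 → not met
5. condition 'issues stored value' does not hold → requirement n/a → met
6. condition 'transmits funds internationally' holds; days since last SAR review 27 > 18 → not met
7. agent list present → met
Not met: 1, 2, 3, 4, 6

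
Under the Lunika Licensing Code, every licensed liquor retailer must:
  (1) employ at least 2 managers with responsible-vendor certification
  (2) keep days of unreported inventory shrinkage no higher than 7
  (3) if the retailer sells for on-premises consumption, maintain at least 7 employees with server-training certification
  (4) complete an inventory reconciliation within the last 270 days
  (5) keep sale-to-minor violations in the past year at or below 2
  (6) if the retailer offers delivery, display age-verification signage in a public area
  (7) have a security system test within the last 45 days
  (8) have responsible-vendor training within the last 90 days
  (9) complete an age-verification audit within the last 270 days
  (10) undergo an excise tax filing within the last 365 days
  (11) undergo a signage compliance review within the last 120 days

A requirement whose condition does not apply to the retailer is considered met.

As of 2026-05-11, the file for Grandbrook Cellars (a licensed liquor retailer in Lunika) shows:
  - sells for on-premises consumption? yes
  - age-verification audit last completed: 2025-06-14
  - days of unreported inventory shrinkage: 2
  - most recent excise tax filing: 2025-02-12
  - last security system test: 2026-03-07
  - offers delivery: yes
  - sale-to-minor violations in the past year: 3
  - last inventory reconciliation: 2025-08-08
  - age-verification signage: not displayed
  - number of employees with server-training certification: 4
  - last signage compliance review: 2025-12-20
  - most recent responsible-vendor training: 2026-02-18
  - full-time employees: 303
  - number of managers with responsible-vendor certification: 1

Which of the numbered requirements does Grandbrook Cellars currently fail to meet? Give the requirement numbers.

1. managers with responsible-vendor certification 1 < 2 → not met
2. days of unreported inventory shrinkage 2 ≤ 7 → met
3. condition 'sells for on-premises consumption' holds; employees with server-training certification 4 < 7 → not met
4. inventory reconciliation 276 days ago vs limit 270 → not met
5. sale-to-minor violations in the past year 3 > 2 → not met
6. condition 'offers delivery' holds; age-verification signage absent → not met
7. security system test 65 days ago vs limit 45 → not met
8. responsible-vendor training 82 days ago vs limit 90 → met
9. age-verification audit 331 days ago vs limit 270 → not met
10. excise tax filing 453 days ago vs limit 365 → not met
11. signage compliance review 142 days ago vs limit 120 → not met
Not met: 1, 3, 4, 5, 6, 7, 9, 10, 11

1, 3, 4, 5, 6, 7, 9, 10, 11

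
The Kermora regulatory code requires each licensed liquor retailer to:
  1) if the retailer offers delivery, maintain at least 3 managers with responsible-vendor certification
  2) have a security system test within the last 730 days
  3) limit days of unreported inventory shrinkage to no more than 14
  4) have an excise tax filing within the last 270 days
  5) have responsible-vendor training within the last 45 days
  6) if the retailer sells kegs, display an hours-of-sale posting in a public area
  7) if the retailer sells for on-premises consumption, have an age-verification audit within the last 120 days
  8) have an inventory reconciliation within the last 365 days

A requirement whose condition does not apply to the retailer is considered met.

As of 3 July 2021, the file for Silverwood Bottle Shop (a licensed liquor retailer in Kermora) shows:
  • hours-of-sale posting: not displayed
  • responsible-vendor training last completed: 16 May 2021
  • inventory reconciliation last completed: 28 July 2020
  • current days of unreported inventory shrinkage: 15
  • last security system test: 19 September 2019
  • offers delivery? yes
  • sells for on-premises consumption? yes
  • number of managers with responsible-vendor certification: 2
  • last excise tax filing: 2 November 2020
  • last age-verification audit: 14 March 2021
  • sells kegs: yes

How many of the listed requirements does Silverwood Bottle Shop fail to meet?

4

1. condition 'offers delivery' holds; managers with responsible-vendor certification 2 < 3 → not met
2. security system test 653 days ago vs limit 730 → met
3. days of unreported inventory shrinkage 15 > 14 → not met
4. excise tax filing 243 days ago vs limit 270 → met
5. responsible-vendor training 48 days ago vs limit 45 → not met
6. condition 'sells kegs' holds; hours-of-sale posting absent → not met
7. condition 'sells for on-premises consumption' holds; age-verification audit 111 days ago vs limit 120 → met
8. inventory reconciliation 340 days ago vs limit 365 → met
Not met: 4 of 8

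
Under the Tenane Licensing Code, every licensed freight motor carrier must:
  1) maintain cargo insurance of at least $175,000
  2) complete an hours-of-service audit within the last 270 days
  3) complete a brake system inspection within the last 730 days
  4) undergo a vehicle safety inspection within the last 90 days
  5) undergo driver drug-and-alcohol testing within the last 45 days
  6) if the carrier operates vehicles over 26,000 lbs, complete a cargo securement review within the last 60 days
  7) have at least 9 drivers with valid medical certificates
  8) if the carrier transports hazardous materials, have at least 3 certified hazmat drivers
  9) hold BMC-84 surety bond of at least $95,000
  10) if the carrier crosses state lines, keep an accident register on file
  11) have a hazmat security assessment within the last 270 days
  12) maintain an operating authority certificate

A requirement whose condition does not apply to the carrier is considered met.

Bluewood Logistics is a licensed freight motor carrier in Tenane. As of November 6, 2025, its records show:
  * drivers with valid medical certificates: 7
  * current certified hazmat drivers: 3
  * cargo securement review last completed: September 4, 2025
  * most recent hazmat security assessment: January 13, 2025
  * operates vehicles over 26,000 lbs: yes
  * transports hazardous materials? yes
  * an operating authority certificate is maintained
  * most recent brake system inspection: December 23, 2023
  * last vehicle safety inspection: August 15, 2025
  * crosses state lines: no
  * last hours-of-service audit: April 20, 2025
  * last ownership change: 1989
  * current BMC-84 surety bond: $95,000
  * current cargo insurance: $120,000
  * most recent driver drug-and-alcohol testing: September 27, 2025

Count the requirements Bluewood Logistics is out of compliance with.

1. cargo insurance $120,000 < $175,000 → not met
2. hours-of-service audit 200 days ago vs limit 270 → met
3. brake system inspection 684 days ago vs limit 730 → met
4. vehicle safety inspection 83 days ago vs limit 90 → met
5. driver drug-and-alcohol testing 40 days ago vs limit 45 → met
6. condition 'operates vehicles over 26,000 lbs' holds; cargo securement review 63 days ago vs limit 60 → not met
7. drivers with valid medical certificates 7 < 9 → not met
8. condition 'transports hazardous materials' holds; certified hazmat drivers 3 ≥ 3 → met
9. BMC-84 surety bond $95,000 ≥ $95,000 → met
10. condition 'crosses state lines' does not hold → requirement n/a → met
11. hazmat security assessment 297 days ago vs limit 270 → not met
12. operating authority certificate present → met
Not met: 4 of 12

4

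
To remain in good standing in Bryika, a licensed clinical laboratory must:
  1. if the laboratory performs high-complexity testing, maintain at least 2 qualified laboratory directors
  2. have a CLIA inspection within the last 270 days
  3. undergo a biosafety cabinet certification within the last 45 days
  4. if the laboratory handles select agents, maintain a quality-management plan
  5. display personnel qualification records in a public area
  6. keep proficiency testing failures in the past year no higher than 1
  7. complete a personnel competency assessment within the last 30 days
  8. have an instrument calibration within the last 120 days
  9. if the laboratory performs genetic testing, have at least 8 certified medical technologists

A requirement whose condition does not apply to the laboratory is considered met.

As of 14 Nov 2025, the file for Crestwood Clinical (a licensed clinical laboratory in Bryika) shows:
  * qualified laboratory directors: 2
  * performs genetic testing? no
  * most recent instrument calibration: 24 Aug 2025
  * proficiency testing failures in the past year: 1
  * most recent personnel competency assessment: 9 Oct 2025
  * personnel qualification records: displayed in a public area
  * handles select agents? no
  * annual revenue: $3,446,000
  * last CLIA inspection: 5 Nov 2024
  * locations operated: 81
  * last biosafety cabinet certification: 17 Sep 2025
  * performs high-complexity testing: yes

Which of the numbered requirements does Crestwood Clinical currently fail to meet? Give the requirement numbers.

1. condition 'performs high-complexity testing' holds; qualified laboratory directors 2 ≥ 2 → met
2. CLIA inspection 374 days ago vs limit 270 → not met
3. biosafety cabinet certification 58 days ago vs limit 45 → not met
4. condition 'handles select agents' does not hold → requirement n/a → met
5. personnel qualification records present → met
6. proficiency testing failures in the past year 1 ≤ 1 → met
7. personnel competency assessment 36 days ago vs limit 30 → not met
8. instrument calibration 82 days ago vs limit 120 → met
9. condition 'performs genetic testing' does not hold → requirement n/a → met
Not met: 2, 3, 7

2, 3, 7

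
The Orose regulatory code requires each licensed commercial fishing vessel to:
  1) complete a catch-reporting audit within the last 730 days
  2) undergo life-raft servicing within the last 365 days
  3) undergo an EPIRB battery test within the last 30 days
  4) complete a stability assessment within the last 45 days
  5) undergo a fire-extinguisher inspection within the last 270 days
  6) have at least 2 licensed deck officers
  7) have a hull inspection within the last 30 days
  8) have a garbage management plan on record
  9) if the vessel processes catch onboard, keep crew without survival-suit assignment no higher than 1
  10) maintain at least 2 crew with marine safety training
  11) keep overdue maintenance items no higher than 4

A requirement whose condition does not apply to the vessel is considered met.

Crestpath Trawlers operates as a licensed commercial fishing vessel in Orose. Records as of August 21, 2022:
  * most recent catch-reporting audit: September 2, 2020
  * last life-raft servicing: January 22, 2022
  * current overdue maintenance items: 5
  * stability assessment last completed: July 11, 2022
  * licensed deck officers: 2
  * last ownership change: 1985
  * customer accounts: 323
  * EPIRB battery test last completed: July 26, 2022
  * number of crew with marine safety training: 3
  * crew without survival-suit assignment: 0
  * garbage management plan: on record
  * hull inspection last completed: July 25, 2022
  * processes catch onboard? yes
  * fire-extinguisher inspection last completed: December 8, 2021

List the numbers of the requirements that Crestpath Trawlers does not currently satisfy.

11

1. catch-reporting audit 718 days ago vs limit 730 → met
2. life-raft servicing 211 days ago vs limit 365 → met
3. EPIRB battery test 26 days ago vs limit 30 → met
4. stability assessment 41 days ago vs limit 45 → met
5. fire-extinguisher inspection 256 days ago vs limit 270 → met
6. licensed deck officers 2 ≥ 2 → met
7. hull inspection 27 days ago vs limit 30 → met
8. garbage management plan present → met
9. condition 'processes catch onboard' holds; crew without survival-suit assignment 0 ≤ 1 → met
10. crew with marine safety training 3 ≥ 2 → met
11. overdue maintenance items 5 > 4 → not met
Not met: 11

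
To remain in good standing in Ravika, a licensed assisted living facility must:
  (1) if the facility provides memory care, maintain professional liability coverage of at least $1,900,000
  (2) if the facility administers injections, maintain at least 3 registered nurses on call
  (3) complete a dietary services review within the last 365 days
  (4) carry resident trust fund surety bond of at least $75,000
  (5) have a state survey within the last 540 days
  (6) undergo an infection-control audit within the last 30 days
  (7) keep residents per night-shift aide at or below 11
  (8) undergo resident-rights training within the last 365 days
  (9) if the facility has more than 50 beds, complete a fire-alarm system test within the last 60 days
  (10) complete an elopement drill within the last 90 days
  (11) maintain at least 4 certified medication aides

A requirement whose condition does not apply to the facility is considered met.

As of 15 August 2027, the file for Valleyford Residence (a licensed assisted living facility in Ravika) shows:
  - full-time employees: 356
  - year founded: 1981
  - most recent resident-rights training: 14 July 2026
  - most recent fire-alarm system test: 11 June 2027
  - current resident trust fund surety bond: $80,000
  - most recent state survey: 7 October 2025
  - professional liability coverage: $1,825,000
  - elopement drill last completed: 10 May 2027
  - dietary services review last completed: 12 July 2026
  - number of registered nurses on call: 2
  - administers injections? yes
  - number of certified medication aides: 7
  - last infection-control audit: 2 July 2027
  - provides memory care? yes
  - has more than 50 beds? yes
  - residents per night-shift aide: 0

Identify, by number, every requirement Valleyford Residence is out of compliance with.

1, 2, 3, 5, 6, 8, 9, 10

1. condition 'provides memory care' holds; professional liability coverage $1,825,000 < $1,900,000 → not met
2. condition 'administers injections' holds; registered nurses on call 2 < 3 → not met
3. dietary services review 399 days ago vs limit 365 → not met
4. resident trust fund surety bond $80,000 ≥ $75,000 → met
5. state survey 677 days ago vs limit 540 → not met
6. infection-control audit 44 days ago vs limit 30 → not met
7. residents per night-shift aide 0 ≤ 11 → met
8. resident-rights training 397 days ago vs limit 365 → not met
9. condition 'has more than 50 beds' holds; fire-alarm system test 65 days ago vs limit 60 → not met
10. elopement drill 97 days ago vs limit 90 → not met
11. certified medication aides 7 ≥ 4 → met
Not met: 1, 2, 3, 5, 6, 8, 9, 10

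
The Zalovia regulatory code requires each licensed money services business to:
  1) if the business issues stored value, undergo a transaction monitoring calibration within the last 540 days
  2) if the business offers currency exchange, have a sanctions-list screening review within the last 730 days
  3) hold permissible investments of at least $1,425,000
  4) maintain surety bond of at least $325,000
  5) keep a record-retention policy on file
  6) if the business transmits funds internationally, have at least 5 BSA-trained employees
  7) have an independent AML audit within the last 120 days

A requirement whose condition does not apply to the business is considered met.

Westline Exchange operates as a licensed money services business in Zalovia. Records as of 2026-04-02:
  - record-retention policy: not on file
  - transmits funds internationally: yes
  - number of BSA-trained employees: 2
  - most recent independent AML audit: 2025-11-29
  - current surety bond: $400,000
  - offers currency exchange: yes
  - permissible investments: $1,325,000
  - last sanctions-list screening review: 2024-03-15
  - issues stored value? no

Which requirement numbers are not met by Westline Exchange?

2, 3, 5, 6, 7

1. condition 'issues stored value' does not hold → requirement n/a → met
2. condition 'offers currency exchange' holds; sanctions-list screening review 748 days ago vs limit 730 → not met
3. permissible investments $1,325,000 < $1,425,000 → not met
4. surety bond $400,000 ≥ $325,000 → met
5. record-retention policy absent → not met
6. condition 'transmits funds internationally' holds; BSA-trained employees 2 < 5 → not met
7. independent AML audit 124 days ago vs limit 120 → not met
Not met: 2, 3, 5, 6, 7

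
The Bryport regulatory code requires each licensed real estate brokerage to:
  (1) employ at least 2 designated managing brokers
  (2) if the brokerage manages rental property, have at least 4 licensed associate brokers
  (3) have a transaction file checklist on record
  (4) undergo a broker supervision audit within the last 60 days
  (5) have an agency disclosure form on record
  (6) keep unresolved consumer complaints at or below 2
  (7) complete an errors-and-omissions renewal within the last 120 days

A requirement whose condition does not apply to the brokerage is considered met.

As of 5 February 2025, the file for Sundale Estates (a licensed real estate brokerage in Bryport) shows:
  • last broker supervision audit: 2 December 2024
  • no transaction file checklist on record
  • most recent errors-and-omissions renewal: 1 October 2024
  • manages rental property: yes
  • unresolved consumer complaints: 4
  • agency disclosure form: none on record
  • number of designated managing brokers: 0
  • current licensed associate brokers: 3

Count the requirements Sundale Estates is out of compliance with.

1. designated managing brokers 0 < 2 → not met
2. condition 'manages rental property' holds; licensed associate brokers 3 < 4 → not met
3. transaction file checklist absent → not met
4. broker supervision audit 65 days ago vs limit 60 → not met
5. agency disclosure form absent → not met
6. unresolved consumer complaints 4 > 2 → not met
7. errors-and-omissions renewal 127 days ago vs limit 120 → not met
Not met: 7 of 7

7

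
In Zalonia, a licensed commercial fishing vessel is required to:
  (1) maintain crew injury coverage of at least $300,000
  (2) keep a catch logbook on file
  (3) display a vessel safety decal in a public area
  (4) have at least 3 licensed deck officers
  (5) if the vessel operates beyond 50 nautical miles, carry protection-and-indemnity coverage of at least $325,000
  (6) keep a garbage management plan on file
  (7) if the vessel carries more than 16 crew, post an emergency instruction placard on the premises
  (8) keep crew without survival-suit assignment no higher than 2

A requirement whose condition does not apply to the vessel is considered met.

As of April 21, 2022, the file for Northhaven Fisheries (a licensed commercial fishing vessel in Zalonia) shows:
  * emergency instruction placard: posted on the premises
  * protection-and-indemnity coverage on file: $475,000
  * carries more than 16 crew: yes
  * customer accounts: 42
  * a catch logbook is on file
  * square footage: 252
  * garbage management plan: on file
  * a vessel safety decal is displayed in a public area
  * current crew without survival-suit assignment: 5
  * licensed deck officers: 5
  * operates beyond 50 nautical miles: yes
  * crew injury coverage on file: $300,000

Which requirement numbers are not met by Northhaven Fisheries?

8

1. crew injury coverage $300,000 ≥ $300,000 → met
2. catch logbook present → met
3. vessel safety decal present → met
4. licensed deck officers 5 ≥ 3 → met
5. condition 'operates beyond 50 nautical miles' holds; protection-and-indemnity coverage $475,000 ≥ $325,000 → met
6. garbage management plan present → met
7. condition 'carries more than 16 crew' holds; emergency instruction placard present → met
8. crew without survival-suit assignment 5 > 2 → not met
Not met: 8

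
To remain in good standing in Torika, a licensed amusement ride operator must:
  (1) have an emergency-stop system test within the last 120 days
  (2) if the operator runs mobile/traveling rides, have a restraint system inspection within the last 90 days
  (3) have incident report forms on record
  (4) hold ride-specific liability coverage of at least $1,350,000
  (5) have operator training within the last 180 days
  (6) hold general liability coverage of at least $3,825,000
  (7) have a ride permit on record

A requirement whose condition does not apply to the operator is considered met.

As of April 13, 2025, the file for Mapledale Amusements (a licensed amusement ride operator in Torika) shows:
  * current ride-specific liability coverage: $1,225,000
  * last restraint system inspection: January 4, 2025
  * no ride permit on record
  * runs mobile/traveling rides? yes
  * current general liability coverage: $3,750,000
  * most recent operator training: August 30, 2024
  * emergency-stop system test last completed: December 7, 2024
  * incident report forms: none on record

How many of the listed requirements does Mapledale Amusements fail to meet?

1. emergency-stop system test 127 days ago vs limit 120 → not met
2. condition 'runs mobile/traveling rides' holds; restraint system inspection 99 days ago vs limit 90 → not met
3. incident report forms absent → not met
4. ride-specific liability coverage $1,225,000 < $1,350,000 → not met
5. operator training 226 days ago vs limit 180 → not met
6. general liability coverage $3,750,000 < $3,825,000 → not met
7. ride permit absent → not met
Not met: 7 of 7

7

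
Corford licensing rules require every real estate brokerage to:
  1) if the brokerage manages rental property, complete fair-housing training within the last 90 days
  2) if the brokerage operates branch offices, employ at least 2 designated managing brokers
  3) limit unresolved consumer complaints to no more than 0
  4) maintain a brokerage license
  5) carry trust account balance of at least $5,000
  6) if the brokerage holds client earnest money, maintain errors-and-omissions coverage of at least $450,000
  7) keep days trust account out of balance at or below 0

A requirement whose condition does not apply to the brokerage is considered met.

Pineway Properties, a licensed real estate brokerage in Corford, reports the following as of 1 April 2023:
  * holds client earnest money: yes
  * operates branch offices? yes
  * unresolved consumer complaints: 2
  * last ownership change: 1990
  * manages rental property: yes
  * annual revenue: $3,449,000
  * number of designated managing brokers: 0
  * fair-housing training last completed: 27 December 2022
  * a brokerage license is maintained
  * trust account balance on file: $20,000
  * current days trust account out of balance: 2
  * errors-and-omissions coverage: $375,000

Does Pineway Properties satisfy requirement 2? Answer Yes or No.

No

2. condition 'operates branch offices' holds; designated managing brokers 0 < 2 → not met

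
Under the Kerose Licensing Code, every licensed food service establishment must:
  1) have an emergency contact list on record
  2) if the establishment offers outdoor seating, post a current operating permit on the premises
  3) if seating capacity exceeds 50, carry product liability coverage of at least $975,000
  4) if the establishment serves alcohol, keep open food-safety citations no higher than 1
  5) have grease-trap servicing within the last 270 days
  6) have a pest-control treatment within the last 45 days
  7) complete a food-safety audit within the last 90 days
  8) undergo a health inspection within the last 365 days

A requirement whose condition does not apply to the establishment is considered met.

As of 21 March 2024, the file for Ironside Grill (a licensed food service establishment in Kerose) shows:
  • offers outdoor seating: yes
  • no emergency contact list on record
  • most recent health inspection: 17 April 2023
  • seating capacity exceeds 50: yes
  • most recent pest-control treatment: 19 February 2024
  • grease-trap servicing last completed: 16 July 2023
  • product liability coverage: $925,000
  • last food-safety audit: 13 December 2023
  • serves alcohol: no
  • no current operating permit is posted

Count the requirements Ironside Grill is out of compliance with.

1. emergency contact list absent → not met
2. condition 'offers outdoor seating' holds; current operating permit absent → not met
3. condition 'seating capacity exceeds 50' holds; product liability coverage $925,000 < $975,000 → not met
4. condition 'serves alcohol' does not hold → requirement n/a → met
5. grease-trap servicing 249 days ago vs limit 270 → met
6. pest-control treatment 31 days ago vs limit 45 → met
7. food-safety audit 99 days ago vs limit 90 → not met
8. health inspection 339 days ago vs limit 365 → met
Not met: 4 of 8

4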